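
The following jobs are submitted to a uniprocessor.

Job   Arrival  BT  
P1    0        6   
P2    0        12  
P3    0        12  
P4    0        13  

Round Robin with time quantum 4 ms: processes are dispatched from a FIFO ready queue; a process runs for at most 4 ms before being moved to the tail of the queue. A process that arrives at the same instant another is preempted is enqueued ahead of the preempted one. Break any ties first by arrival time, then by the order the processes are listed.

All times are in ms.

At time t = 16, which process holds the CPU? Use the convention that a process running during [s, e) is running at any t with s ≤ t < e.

P1

Gantt: | P1 0-4 | P2 4-8 | P3 8-12 | P4 12-16 | P1 16-18 | P2 18-22 | P3 22-26 | P4 26-30 | P2 30-34 | P3 34-38 | P4 38-43 |
Completion: P1=18  P2=34  P3=38  P4=43
Turnaround (C−A): P1=18  P2=34  P3=38  P4=43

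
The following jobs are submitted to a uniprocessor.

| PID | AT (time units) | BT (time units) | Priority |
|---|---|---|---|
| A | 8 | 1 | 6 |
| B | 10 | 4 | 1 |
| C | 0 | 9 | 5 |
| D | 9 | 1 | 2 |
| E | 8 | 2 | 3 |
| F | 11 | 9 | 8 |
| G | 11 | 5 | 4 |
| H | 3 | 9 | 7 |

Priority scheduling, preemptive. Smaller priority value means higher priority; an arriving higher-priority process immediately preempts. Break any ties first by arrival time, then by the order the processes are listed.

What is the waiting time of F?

Timeline: | C 0-8 | E 8-9 | D 9-10 | B 10-14 | E 14-15 | G 15-20 | C 20-21 | A 21-22 | H 22-31 | F 31-40 |
Completion: A=22  B=14  C=21  D=10  E=15  F=40  G=20  H=31
Waiting(F) = turnaround − burst = 29 − 9 = 20

20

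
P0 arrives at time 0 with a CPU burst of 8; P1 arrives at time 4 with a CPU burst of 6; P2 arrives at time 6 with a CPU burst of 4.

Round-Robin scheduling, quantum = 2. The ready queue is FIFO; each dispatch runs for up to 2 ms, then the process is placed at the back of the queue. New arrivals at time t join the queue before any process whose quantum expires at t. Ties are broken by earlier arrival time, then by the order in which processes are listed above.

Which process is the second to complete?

P2

Gantt: | P0 0-4 | P1 4-6 | P0 6-8 | P2 8-10 | P1 10-12 | P0 12-14 | P2 14-16 | P1 16-18 |
Completion: P0=14  P1=18  P2=16
Turnaround (C−A): P0=14  P1=14  P2=10
Finish order: P0 → P2 → P1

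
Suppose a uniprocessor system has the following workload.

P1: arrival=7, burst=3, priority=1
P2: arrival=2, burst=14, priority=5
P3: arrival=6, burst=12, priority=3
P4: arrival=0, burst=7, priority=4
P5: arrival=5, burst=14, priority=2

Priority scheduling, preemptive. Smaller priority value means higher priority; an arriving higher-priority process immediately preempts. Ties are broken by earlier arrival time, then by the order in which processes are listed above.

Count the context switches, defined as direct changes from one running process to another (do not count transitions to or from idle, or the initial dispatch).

Timeline: | P4 0-5 | P5 5-7 | P1 7-10 | P5 10-22 | P3 22-34 | P4 34-36 | P2 36-50 |
Completion: P1=10  P2=50  P3=34  P4=36  P5=22
Turnaround (C−A): P1=3  P2=48  P3=28  P4=36  P5=17

6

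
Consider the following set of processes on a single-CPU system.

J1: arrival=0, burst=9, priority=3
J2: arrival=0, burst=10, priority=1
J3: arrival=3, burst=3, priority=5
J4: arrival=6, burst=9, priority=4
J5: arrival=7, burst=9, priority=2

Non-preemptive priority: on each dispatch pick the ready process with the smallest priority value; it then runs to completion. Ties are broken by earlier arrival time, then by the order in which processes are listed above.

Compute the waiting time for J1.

19

Gantt: | J2 0-10 | J5 10-19 | J1 19-28 | J4 28-37 | J3 37-40 |
Completion: J1=28  J2=10  J3=40  J4=37  J5=19
Waiting(J1) = turnaround − burst = 28 − 9 = 19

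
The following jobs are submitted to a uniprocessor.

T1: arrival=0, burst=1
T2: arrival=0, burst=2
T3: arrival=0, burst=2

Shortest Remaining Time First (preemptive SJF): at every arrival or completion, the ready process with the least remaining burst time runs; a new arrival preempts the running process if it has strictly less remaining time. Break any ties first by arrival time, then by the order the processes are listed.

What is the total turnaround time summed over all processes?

9

Timeline: | T1 0-1 | T2 1-3 | T3 3-5 |
Completion: T1=1  T2=3  T3=5
Turnaround (C−A): T1=1  T2=3  T3=5
Turnaround = completion − arrival: T1=1, T2=3, T3=5
Total turnaround = 1 + 3 + 5 = 9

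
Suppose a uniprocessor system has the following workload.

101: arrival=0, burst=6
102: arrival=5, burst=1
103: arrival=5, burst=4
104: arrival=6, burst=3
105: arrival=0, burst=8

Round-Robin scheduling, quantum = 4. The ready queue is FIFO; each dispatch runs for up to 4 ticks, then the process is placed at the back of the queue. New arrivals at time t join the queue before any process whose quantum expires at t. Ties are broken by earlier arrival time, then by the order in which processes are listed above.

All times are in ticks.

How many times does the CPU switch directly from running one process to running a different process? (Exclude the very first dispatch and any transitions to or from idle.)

6

Timeline: | 101 0-4 | 105 4-8 | 101 8-10 | 102 10-11 | 103 11-15 | 104 15-18 | 105 18-22 |
Completion: 101=10  102=11  103=15  104=18  105=22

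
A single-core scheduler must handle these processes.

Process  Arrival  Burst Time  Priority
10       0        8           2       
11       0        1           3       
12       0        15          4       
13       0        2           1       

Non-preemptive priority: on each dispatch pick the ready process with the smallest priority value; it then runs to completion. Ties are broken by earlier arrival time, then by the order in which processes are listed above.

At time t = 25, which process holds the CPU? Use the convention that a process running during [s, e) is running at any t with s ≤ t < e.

Timeline: | 13 0-2 | 10 2-10 | 11 10-11 | 12 11-26 |
Completion: 10=10  11=11  12=26  13=2
Turnaround (C−A): 10=10  11=11  12=26  13=2

12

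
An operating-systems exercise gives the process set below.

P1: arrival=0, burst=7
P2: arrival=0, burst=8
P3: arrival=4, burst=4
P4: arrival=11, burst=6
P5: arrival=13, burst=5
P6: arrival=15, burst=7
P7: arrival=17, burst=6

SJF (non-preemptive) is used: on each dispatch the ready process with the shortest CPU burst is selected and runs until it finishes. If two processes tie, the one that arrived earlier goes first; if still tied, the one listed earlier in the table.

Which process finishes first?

P1

Gantt: | P1 0-7 | P3 7-11 | P4 11-17 | P5 17-22 | P7 22-28 | P6 28-35 | P2 35-43 |
Completion: P1=7  P2=43  P3=11  P4=17  P5=22  P6=35  P7=28
Turnaround (C−A): P1=7  P2=43  P3=7  P4=6  P5=9  P6=20  P7=11
Finish order: P1 → P3 → P4 → P5 → P7 → P6 → P2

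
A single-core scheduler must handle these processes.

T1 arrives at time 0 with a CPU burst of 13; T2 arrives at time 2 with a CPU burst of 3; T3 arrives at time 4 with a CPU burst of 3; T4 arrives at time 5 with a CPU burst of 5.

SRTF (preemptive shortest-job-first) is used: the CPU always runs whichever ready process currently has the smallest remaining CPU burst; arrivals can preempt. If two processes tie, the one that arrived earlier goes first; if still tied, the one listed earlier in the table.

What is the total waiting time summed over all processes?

15

Timeline: | T1 0-2 | T2 2-5 | T3 5-8 | T4 8-13 | T1 13-24 |
Completion: T1=24  T2=5  T3=8  T4=13
Turnaround (C−A): T1=24  T2=3  T3=4  T4=8
Waiting = turnaround − burst: T1=11, T2=0, T3=1, T4=3
Total waiting = 11 + 0 + 1 + 3 = 15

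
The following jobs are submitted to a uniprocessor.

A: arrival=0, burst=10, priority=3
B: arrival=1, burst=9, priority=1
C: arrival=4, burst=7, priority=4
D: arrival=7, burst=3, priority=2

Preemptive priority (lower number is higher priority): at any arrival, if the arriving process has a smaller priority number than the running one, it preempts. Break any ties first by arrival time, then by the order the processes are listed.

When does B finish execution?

Timeline: | A 0-1 | B 1-10 | D 10-13 | A 13-22 | C 22-29 |
Completion: A=22  B=10  C=29  D=13
Turnaround (C−A): A=22  B=9  C=25  D=6

10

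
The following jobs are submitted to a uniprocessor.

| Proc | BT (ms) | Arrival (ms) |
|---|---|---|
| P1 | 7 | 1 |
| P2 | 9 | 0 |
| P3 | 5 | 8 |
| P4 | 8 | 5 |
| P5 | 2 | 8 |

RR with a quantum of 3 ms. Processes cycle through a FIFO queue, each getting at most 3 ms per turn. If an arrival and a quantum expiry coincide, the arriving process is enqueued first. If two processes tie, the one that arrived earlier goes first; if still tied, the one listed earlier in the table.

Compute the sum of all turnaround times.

108

Gantt: | P2 0-3 | P1 3-6 | P2 6-9 | P4 9-12 | P1 12-15 | P3 15-18 | P5 18-20 | P2 20-23 | P4 23-26 | P1 26-27 | P3 27-29 | P4 29-31 |
Completion: P1=27  P2=23  P3=29  P4=31  P5=20
Turnaround (C−A): P1=26  P2=23  P3=21  P4=26  P5=12
Turnaround = completion − arrival: P1=26, P2=23, P3=21, P4=26, P5=12
Total turnaround = 26 + 23 + 21 + 26 + 12 = 108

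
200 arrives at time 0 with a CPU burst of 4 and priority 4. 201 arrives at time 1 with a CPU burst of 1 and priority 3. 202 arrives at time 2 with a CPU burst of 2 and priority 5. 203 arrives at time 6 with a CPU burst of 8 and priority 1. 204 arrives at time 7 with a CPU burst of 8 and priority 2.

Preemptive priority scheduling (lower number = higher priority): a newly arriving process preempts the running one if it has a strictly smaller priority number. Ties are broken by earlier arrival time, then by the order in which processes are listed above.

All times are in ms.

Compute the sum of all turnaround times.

Timeline: | 200 0-1 | 201 1-2 | 200 2-5 | 202 5-6 | 203 6-14 | 204 14-22 | 202 22-23 |
Completion: 200=5  201=2  202=23  203=14  204=22
Turnaround (C−A): 200=5  201=1  202=21  203=8  204=15
Turnaround = completion − arrival: 200=5, 201=1, 202=21, 203=8, 204=15
Total turnaround = 5 + 1 + 21 + 8 + 15 = 50

50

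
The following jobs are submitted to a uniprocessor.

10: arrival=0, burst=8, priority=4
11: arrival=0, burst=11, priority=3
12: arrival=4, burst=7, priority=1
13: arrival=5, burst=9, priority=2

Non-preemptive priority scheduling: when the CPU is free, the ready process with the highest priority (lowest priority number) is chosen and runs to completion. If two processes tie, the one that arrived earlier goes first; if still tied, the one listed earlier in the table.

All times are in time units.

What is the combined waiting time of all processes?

Schedule: | 11 0-11 | 12 11-18 | 13 18-27 | 10 27-35 |
Completion: 10=35  11=11  12=18  13=27
Waiting = turnaround − burst: 10=27, 11=0, 12=7, 13=13
Total waiting = 27 + 0 + 7 + 13 = 47

47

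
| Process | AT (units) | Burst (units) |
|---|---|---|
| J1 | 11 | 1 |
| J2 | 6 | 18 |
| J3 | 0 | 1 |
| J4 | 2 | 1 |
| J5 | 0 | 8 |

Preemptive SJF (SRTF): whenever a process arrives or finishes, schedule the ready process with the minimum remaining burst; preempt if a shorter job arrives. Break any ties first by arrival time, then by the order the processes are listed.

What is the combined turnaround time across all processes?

Timeline: | J3 0-1 | J5 1-2 | J4 2-3 | J5 3-10 | J2 10-11 | J1 11-12 | J2 12-29 |
Completion: J1=12  J2=29  J3=1  J4=3  J5=10
Turnaround = completion − arrival: J1=1, J2=23, J3=1, J4=1, J5=10
Total turnaround = 1 + 23 + 1 + 1 + 10 = 36

36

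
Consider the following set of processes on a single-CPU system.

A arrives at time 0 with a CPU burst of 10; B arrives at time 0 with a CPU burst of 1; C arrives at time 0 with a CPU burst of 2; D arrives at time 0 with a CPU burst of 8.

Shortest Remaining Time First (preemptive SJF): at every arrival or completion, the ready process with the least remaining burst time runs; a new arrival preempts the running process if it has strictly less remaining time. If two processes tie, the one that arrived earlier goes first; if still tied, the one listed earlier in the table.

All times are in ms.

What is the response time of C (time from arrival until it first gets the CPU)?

1

Timeline: | B 0-1 | C 1-3 | D 3-11 | A 11-21 |
Completion: A=21  B=1  C=3  D=11
Turnaround (C−A): A=21  B=1  C=3  D=11
Response(C) = first start − arrival = 1 − 0 = 1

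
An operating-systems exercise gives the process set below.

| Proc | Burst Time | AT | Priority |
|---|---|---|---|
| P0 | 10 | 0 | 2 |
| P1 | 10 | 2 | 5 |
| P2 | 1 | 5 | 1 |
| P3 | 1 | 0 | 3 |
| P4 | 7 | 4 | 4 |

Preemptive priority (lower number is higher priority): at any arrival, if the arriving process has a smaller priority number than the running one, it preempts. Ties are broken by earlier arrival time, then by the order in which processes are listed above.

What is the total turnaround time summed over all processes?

Gantt: | P0 0-5 | P2 5-6 | P0 6-11 | P3 11-12 | P4 12-19 | P1 19-29 |
Completion: P0=11  P1=29  P2=6  P3=12  P4=19
Turnaround (C−A): P0=11  P1=27  P2=1  P3=12  P4=15
Turnaround = completion − arrival: P0=11, P1=27, P2=1, P3=12, P4=15
Total turnaround = 11 + 27 + 1 + 12 + 15 = 66

66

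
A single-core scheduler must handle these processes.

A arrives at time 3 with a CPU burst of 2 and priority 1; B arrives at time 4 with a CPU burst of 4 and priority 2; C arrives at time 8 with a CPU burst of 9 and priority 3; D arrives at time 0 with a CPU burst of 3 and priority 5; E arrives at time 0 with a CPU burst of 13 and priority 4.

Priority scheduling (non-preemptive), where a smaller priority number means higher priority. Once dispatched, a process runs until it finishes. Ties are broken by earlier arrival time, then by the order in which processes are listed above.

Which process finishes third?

Timeline: | E 0-13 | A 13-15 | B 15-19 | C 19-28 | D 28-31 |
Completion: A=15  B=19  C=28  D=31  E=13
Turnaround (C−A): A=12  B=15  C=20  D=31  E=13
Finish order: E → A → B → C → D

B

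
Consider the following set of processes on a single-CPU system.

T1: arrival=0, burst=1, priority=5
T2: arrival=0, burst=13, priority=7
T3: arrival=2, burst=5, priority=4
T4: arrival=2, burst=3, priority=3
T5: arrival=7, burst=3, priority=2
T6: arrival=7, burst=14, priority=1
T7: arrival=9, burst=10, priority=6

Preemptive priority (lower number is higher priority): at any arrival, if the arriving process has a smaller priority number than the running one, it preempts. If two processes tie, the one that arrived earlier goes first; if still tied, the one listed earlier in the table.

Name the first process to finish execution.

Timeline: | T1 0-1 | T2 1-2 | T4 2-5 | T3 5-7 | T6 7-21 | T5 21-24 | T3 24-27 | T7 27-37 | T2 37-49 |
Completion: T1=1  T2=49  T3=27  T4=5  T5=24  T6=21  T7=37
Finish order: T1 → T4 → T6 → T5 → T3 → T7 → T2

T1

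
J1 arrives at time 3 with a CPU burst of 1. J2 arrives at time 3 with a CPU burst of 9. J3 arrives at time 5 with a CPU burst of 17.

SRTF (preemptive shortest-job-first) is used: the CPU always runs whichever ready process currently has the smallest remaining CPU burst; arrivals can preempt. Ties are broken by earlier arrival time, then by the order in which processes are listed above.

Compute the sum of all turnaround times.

36

Gantt: | idle 0-3 | J1 3-4 | J2 4-13 | J3 13-30 |
Completion: J1=4  J2=13  J3=30
Turnaround = completion − arrival: J1=1, J2=10, J3=25
Total turnaround = 1 + 10 + 25 = 36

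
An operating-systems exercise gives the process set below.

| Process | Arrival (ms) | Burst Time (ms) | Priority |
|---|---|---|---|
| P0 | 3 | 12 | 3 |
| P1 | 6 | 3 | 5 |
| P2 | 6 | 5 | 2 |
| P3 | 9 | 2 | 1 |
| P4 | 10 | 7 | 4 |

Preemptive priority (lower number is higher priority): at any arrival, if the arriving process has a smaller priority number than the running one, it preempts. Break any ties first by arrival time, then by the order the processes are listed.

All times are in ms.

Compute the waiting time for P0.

7

Timeline: | idle 0-3 | P0 3-6 | P2 6-9 | P3 9-11 | P2 11-13 | P0 13-22 | P4 22-29 | P1 29-32 |
Completion: P0=22  P1=32  P2=13  P3=11  P4=29
Turnaround (C−A): P0=19  P1=26  P2=7  P3=2  P4=19
Waiting(P0) = turnaround − burst = 19 − 12 = 7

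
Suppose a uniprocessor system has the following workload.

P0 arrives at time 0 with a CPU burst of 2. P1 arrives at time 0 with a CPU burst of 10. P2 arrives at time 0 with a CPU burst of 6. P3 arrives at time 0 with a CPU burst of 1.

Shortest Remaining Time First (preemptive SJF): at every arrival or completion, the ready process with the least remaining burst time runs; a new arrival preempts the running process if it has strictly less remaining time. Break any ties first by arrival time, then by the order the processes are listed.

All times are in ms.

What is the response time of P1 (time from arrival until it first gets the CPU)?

Schedule: | P3 0-1 | P0 1-3 | P2 3-9 | P1 9-19 |
Completion: P0=3  P1=19  P2=9  P3=1
Turnaround (C−A): P0=3  P1=19  P2=9  P3=1
Response(P1) = first start − arrival = 9 − 0 = 9

9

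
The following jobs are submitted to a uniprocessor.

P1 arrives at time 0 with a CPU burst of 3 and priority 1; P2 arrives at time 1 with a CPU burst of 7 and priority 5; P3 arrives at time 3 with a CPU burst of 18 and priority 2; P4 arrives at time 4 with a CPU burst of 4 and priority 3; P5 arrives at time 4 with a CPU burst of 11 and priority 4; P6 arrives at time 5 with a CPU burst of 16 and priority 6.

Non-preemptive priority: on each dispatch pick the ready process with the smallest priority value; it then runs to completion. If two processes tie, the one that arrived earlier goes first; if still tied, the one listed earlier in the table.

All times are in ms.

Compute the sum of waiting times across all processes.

Schedule: | P1 0-3 | P3 3-21 | P4 21-25 | P5 25-36 | P2 36-43 | P6 43-59 |
Completion: P1=3  P2=43  P3=21  P4=25  P5=36  P6=59
Turnaround (C−A): P1=3  P2=42  P3=18  P4=21  P5=32  P6=54
Waiting = turnaround − burst: P1=0, P2=35, P3=0, P4=17, P5=21, P6=38
Total waiting = 0 + 35 + 0 + 17 + 21 + 38 = 111

111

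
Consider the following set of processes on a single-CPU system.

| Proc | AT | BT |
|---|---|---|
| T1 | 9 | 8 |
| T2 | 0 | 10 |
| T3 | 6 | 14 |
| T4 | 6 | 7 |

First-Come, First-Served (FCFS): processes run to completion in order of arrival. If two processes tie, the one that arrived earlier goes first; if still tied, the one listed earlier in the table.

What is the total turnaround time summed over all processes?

Timeline: | T2 0-10 | T3 10-24 | T4 24-31 | T1 31-39 |
Completion: T1=39  T2=10  T3=24  T4=31
Turnaround (C−A): T1=30  T2=10  T3=18  T4=25
Turnaround = completion − arrival: T1=30, T2=10, T3=18, T4=25
Total turnaround = 30 + 10 + 18 + 25 = 83

83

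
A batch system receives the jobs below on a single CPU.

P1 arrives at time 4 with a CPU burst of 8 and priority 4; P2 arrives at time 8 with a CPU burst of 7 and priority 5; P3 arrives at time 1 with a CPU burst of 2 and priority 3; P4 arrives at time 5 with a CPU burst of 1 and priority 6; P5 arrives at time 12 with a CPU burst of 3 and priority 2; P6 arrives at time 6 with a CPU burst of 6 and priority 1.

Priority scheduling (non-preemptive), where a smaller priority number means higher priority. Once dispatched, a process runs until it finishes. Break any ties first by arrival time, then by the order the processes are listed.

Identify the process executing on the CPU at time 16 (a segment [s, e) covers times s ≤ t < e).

P6

Schedule: | idle 0-1 | P3 1-3 | idle 3-4 | P1 4-12 | P6 12-18 | P5 18-21 | P2 21-28 | P4 28-29 |
Completion: P1=12  P2=28  P3=3  P4=29  P5=21  P6=18
Turnaround (C−A): P1=8  P2=20  P3=2  P4=24  P5=9  P6=12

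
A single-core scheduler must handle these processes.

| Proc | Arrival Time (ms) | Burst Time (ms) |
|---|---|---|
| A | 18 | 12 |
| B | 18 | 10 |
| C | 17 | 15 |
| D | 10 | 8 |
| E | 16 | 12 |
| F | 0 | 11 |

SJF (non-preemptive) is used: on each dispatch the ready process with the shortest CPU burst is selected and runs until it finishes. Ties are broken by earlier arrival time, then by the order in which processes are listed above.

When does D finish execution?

Gantt: | F 0-11 | D 11-19 | B 19-29 | E 29-41 | A 41-53 | C 53-68 |
Completion: A=53  B=29  C=68  D=19  E=41  F=11
Turnaround (C−A): A=35  B=11  C=51  D=9  E=25  F=11

19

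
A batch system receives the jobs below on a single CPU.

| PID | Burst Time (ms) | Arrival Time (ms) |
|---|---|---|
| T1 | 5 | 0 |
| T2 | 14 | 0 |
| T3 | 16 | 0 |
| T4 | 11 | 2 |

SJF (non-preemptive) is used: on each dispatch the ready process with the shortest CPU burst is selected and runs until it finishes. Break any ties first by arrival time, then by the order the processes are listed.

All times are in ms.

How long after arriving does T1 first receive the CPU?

Schedule: | T1 0-5 | T4 5-16 | T2 16-30 | T3 30-46 |
Completion: T1=5  T2=30  T3=46  T4=16
Response(T1) = first start − arrival = 0 − 0 = 0

0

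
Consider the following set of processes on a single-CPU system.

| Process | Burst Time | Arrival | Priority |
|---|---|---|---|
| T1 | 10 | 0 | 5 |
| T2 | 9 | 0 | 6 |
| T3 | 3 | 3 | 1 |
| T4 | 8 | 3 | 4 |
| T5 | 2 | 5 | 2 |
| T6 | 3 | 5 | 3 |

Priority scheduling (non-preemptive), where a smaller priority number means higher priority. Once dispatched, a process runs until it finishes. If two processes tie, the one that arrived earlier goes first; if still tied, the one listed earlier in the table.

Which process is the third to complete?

Timeline: | T1 0-10 | T3 10-13 | T5 13-15 | T6 15-18 | T4 18-26 | T2 26-35 |
Completion: T1=10  T2=35  T3=13  T4=26  T5=15  T6=18
Finish order: T1 → T3 → T5 → T6 → T4 → T2

T5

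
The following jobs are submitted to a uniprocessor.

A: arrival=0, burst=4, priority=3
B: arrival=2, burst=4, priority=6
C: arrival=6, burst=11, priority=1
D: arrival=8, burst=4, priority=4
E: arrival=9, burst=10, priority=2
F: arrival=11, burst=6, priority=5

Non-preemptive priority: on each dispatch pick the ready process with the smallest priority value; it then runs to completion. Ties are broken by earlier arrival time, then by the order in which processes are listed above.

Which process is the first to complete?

Timeline: | A 0-4 | B 4-8 | C 8-19 | E 19-29 | D 29-33 | F 33-39 |
Completion: A=4  B=8  C=19  D=33  E=29  F=39
Finish order: A → B → C → E → D → F

A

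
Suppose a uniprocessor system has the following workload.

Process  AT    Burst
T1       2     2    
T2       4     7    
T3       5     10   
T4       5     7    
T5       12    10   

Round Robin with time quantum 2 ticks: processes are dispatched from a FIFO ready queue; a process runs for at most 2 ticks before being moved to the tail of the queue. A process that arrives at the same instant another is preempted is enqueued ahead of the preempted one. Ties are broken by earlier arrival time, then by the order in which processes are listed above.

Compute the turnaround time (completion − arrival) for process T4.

Gantt: | idle 0-2 | T1 2-4 | T2 4-6 | T3 6-8 | T4 8-10 | T2 10-12 | T3 12-14 | T4 14-16 | T5 16-18 | T2 18-20 | T3 20-22 | T4 22-24 | T5 24-26 | T2 26-27 | T3 27-29 | T4 29-30 | T5 30-32 | T3 32-34 | T5 34-38 |
Completion: T1=4  T2=27  T3=34  T4=30  T5=38
Turnaround (C−A): T1=2  T2=23  T3=29  T4=25  T5=26
Turnaround(T4) = completion − arrival = 30 − 5 = 25

25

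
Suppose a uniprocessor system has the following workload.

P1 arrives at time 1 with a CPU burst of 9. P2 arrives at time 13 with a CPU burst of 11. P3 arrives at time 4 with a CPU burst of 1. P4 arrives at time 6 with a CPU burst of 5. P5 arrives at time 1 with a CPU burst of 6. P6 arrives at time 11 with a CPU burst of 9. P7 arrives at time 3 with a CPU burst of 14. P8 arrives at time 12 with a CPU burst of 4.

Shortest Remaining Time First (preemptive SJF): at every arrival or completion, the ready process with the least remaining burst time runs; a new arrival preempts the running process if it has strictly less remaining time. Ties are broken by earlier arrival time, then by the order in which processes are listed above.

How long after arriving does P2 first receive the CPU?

22

Gantt: | idle 0-1 | P5 1-4 | P3 4-5 | P5 5-8 | P4 8-13 | P8 13-17 | P1 17-26 | P6 26-35 | P2 35-46 | P7 46-60 |
Completion: P1=26  P2=46  P3=5  P4=13  P5=8  P6=35  P7=60  P8=17
Turnaround (C−A): P1=25  P2=33  P3=1  P4=7  P5=7  P6=24  P7=57  P8=5
Response(P2) = first start − arrival = 35 − 13 = 22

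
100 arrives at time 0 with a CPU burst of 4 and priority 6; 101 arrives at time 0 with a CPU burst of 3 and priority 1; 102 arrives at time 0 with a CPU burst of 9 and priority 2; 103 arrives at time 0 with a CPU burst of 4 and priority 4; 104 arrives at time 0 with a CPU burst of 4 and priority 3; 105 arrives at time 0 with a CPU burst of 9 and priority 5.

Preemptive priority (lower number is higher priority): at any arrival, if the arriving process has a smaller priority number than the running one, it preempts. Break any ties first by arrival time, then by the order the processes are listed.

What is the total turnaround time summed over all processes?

113

Gantt: | 101 0-3 | 102 3-12 | 104 12-16 | 103 16-20 | 105 20-29 | 100 29-33 |
Completion: 100=33  101=3  102=12  103=20  104=16  105=29
Turnaround = completion − arrival: 100=33, 101=3, 102=12, 103=20, 104=16, 105=29
Total turnaround = 33 + 3 + 12 + 20 + 16 + 29 = 113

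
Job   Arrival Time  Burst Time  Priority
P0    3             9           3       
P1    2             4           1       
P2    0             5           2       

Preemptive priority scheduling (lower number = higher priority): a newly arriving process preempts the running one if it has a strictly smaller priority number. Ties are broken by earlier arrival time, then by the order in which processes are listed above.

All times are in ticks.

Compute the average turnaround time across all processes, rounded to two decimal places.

Gantt: | P2 0-2 | P1 2-6 | P2 6-9 | P0 9-18 |
Completion: P0=18  P1=6  P2=9
Turnaround (C−A): P0=15  P1=4  P2=9
Turnaround times: P0=15, P1=4, P2=9
Average turnaround = (15+4+9) / 3 = 28/3 = 9.33

9.33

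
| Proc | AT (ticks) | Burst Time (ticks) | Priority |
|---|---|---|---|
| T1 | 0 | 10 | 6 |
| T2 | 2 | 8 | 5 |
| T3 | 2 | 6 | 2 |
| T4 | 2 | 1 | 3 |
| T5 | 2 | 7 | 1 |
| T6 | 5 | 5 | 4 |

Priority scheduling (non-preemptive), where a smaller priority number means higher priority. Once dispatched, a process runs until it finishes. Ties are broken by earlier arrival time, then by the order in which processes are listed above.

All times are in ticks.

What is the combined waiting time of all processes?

90

Schedule: | T1 0-10 | T5 10-17 | T3 17-23 | T4 23-24 | T6 24-29 | T2 29-37 |
Completion: T1=10  T2=37  T3=23  T4=24  T5=17  T6=29
Turnaround (C−A): T1=10  T2=35  T3=21  T4=22  T5=15  T6=24
Waiting = turnaround − burst: T1=0, T2=27, T3=15, T4=21, T5=8, T6=19
Total waiting = 0 + 27 + 15 + 21 + 8 + 19 = 90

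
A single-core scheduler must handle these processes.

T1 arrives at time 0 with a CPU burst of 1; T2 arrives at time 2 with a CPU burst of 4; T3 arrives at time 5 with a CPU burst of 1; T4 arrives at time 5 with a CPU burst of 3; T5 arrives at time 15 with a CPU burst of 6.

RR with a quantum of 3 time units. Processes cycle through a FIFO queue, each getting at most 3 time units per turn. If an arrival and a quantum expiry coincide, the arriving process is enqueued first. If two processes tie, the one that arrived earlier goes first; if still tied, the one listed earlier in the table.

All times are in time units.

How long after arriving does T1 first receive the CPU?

0

Schedule: | T1 0-1 | idle 1-2 | T2 2-5 | T3 5-6 | T4 6-9 | T2 9-10 | idle 10-15 | T5 15-21 |
Completion: T1=1  T2=10  T3=6  T4=9  T5=21
Turnaround (C−A): T1=1  T2=8  T3=1  T4=4  T5=6
Response(T1) = first start − arrival = 0 − 0 = 0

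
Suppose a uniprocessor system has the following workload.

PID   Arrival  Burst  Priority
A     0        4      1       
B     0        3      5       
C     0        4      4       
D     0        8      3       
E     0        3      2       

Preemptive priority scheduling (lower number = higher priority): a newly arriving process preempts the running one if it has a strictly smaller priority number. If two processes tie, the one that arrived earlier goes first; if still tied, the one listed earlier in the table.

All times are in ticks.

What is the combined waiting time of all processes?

Gantt: | A 0-4 | E 4-7 | D 7-15 | C 15-19 | B 19-22 |
Completion: A=4  B=22  C=19  D=15  E=7
Waiting = turnaround − burst: A=0, B=19, C=15, D=7, E=4
Total waiting = 0 + 19 + 15 + 7 + 4 = 45

45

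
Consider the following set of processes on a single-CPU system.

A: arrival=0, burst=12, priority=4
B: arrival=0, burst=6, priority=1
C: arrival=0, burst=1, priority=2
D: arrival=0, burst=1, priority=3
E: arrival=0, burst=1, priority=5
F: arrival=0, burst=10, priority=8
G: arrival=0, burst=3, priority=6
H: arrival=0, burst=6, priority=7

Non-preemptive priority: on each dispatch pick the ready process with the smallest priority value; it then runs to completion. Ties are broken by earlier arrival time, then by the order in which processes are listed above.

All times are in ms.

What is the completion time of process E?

21

Gantt: | B 0-6 | C 6-7 | D 7-8 | A 8-20 | E 20-21 | G 21-24 | H 24-30 | F 30-40 |
Completion: A=20  B=6  C=7  D=8  E=21  F=40  G=24  H=30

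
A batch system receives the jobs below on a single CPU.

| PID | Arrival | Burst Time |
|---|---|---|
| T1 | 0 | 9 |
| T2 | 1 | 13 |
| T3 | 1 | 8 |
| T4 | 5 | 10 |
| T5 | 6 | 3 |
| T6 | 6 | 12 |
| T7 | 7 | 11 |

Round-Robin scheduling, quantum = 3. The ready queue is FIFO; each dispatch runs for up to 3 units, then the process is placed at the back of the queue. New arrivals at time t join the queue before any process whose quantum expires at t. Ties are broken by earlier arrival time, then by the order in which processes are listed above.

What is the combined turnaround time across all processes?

325

Timeline: | T1 0-3 | T2 3-6 | T3 6-9 | T1 9-12 | T4 12-15 | T5 15-18 | T6 18-21 | T2 21-24 | T7 24-27 | T3 27-30 | T1 30-33 | T4 33-36 | T6 36-39 | T2 39-42 | T7 42-45 | T3 45-47 | T4 47-50 | T6 50-53 | T2 53-56 | T7 56-59 | T4 59-60 | T6 60-63 | T2 63-64 | T7 64-66 |
Completion: T1=33  T2=64  T3=47  T4=60  T5=18  T6=63  T7=66
Turnaround = completion − arrival: T1=33, T2=63, T3=46, T4=55, T5=12, T6=57, T7=59
Total turnaround = 33 + 63 + 46 + 55 + 12 + 57 + 59 = 325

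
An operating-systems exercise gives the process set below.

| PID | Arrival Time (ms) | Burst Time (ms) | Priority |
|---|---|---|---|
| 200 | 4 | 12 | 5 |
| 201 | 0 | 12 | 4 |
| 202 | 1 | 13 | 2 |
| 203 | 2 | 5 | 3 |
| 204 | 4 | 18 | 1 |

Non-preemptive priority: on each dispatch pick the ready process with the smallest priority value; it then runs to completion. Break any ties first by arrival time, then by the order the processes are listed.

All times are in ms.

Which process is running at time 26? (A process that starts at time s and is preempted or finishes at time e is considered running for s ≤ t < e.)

204

Schedule: | 201 0-12 | 204 12-30 | 202 30-43 | 203 43-48 | 200 48-60 |
Completion: 200=60  201=12  202=43  203=48  204=30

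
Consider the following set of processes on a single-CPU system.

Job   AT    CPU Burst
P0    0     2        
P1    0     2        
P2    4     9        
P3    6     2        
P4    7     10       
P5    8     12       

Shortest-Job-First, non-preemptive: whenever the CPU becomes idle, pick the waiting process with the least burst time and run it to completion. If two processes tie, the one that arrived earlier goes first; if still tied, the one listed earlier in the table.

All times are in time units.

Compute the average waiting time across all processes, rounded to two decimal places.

Schedule: | P0 0-2 | P1 2-4 | P2 4-13 | P3 13-15 | P4 15-25 | P5 25-37 |
Completion: P0=2  P1=4  P2=13  P3=15  P4=25  P5=37
Turnaround (C−A): P0=2  P1=4  P2=9  P3=9  P4=18  P5=29
Waiting times: P0=0, P1=2, P2=0, P3=7, P4=8, P5=17
Average waiting = (0+2+0+7+8+17) / 6 = 34/6 = 5.67

5.67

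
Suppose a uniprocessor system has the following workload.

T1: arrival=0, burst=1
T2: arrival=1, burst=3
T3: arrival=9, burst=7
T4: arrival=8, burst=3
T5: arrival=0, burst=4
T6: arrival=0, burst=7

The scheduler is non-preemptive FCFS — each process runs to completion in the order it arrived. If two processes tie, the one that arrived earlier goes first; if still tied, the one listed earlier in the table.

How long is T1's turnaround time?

Timeline: | T1 0-1 | T5 1-5 | T6 5-12 | T2 12-15 | T4 15-18 | T3 18-25 |
Completion: T1=1  T2=15  T3=25  T4=18  T5=5  T6=12
Turnaround(T1) = completion − arrival = 1 − 0 = 1

1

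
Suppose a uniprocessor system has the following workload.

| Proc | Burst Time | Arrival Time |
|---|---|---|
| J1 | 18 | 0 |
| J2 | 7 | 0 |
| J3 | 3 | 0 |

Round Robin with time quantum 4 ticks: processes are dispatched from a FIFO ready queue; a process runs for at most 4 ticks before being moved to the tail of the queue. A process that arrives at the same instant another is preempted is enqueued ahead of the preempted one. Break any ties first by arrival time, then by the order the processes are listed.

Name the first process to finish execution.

Gantt: | J1 0-4 | J2 4-8 | J3 8-11 | J1 11-15 | J2 15-18 | J1 18-28 |
Completion: J1=28  J2=18  J3=11
Turnaround (C−A): J1=28  J2=18  J3=11
Finish order: J3 → J2 → J1

J3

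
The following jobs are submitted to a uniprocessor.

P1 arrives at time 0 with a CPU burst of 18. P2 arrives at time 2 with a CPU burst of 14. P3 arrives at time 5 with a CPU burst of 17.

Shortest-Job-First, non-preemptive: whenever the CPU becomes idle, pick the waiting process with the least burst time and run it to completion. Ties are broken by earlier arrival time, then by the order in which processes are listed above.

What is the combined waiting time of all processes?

43

Gantt: | P1 0-18 | P2 18-32 | P3 32-49 |
Completion: P1=18  P2=32  P3=49
Waiting = turnaround − burst: P1=0, P2=16, P3=27
Total waiting = 0 + 16 + 27 = 43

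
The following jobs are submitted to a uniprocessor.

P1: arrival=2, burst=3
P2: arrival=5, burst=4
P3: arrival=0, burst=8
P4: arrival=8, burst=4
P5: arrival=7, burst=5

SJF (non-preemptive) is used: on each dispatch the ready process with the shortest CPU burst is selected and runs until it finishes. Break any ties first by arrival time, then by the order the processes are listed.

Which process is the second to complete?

Gantt: | P3 0-8 | P1 8-11 | P2 11-15 | P4 15-19 | P5 19-24 |
Completion: P1=11  P2=15  P3=8  P4=19  P5=24
Finish order: P3 → P1 → P2 → P4 → P5

P1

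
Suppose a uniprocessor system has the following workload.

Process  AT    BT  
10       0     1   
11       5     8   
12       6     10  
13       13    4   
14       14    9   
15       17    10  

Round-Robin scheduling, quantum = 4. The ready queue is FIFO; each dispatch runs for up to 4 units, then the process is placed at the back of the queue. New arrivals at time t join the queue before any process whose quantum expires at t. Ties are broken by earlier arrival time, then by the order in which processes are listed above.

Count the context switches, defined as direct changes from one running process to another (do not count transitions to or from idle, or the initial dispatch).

Timeline: | 10 0-1 | idle 1-5 | 11 5-9 | 12 9-13 | 11 13-17 | 13 17-21 | 12 21-25 | 14 25-29 | 15 29-33 | 12 33-35 | 14 35-39 | 15 39-43 | 14 43-44 | 15 44-46 |
Completion: 10=1  11=17  12=35  13=21  14=44  15=46
Turnaround (C−A): 10=1  11=12  12=29  13=8  14=30  15=29

11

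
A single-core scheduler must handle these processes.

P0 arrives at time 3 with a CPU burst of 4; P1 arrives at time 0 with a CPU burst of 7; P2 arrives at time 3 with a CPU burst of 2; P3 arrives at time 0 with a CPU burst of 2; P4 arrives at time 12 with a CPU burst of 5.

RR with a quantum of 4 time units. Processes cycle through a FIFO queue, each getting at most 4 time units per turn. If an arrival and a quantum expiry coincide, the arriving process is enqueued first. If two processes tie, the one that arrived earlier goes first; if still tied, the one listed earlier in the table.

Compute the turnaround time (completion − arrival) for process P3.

Gantt: | P1 0-4 | P3 4-6 | P0 6-10 | P2 10-12 | P1 12-15 | P4 15-20 |
Completion: P0=10  P1=15  P2=12  P3=6  P4=20
Turnaround(P3) = completion − arrival = 6 − 0 = 6

6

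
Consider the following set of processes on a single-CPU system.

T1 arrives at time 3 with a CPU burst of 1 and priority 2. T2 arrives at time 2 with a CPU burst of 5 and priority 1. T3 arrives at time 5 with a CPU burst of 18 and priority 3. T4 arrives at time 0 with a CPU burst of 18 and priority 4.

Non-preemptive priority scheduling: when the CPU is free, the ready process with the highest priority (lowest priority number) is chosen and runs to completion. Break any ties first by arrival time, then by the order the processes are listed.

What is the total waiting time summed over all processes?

55

Schedule: | T4 0-18 | T2 18-23 | T1 23-24 | T3 24-42 |
Completion: T1=24  T2=23  T3=42  T4=18
Waiting = turnaround − burst: T1=20, T2=16, T3=19, T4=0
Total waiting = 20 + 16 + 19 + 0 = 55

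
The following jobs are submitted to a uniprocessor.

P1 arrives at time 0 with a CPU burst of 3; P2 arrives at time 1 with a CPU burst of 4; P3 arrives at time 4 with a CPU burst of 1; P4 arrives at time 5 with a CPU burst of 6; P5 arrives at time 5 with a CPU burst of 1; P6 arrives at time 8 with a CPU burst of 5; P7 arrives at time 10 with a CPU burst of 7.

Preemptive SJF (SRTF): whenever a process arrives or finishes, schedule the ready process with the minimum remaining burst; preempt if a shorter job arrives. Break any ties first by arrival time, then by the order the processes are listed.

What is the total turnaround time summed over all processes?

51

Timeline: | P1 0-3 | P2 3-4 | P3 4-5 | P5 5-6 | P2 6-9 | P6 9-14 | P4 14-20 | P7 20-27 |
Completion: P1=3  P2=9  P3=5  P4=20  P5=6  P6=14  P7=27
Turnaround (C−A): P1=3  P2=8  P3=1  P4=15  P5=1  P6=6  P7=17
Turnaround = completion − arrival: P1=3, P2=8, P3=1, P4=15, P5=1, P6=6, P7=17
Total turnaround = 3 + 8 + 1 + 15 + 1 + 6 + 17 = 51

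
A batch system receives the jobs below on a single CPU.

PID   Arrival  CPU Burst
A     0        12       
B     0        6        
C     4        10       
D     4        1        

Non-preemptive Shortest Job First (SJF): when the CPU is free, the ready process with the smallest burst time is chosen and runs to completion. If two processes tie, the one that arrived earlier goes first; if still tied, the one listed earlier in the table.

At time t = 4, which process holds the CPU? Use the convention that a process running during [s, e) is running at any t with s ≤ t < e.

B

Timeline: | B 0-6 | D 6-7 | C 7-17 | A 17-29 |
Completion: A=29  B=6  C=17  D=7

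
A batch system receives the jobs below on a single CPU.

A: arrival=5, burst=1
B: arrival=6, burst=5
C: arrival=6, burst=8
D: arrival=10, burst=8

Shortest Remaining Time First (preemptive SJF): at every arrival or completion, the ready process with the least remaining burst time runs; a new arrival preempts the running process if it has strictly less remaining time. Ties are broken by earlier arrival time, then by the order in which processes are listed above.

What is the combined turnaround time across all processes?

Gantt: | idle 0-5 | A 5-6 | B 6-11 | C 11-19 | D 19-27 |
Completion: A=6  B=11  C=19  D=27
Turnaround (C−A): A=1  B=5  C=13  D=17
Turnaround = completion − arrival: A=1, B=5, C=13, D=17
Total turnaround = 1 + 5 + 13 + 17 = 36

36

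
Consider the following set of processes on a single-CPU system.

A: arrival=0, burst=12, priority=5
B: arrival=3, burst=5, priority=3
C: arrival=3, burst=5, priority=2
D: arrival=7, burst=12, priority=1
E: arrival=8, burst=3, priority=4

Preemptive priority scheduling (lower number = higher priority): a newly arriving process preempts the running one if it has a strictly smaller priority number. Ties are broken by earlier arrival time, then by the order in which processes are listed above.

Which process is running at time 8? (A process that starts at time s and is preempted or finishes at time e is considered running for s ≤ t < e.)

Schedule: | A 0-3 | C 3-7 | D 7-19 | C 19-20 | B 20-25 | E 25-28 | A 28-37 |
Completion: A=37  B=25  C=20  D=19  E=28
Turnaround (C−A): A=37  B=22  C=17  D=12  E=20

D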